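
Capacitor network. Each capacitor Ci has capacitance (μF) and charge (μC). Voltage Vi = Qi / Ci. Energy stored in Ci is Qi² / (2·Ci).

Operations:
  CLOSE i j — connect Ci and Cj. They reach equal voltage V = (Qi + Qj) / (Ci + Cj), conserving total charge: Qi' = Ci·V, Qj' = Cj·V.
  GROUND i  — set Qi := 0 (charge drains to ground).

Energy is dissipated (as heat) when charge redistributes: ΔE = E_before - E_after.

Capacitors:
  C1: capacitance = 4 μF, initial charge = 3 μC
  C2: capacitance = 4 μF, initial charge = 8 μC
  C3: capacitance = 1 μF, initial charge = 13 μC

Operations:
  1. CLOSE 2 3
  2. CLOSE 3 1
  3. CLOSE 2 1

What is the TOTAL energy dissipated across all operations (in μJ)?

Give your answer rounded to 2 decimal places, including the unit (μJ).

Answer: 60.78 μJ

Derivation:
Initial: C1(4μF, Q=3μC, V=0.75V), C2(4μF, Q=8μC, V=2.00V), C3(1μF, Q=13μC, V=13.00V)
Op 1: CLOSE 2-3: Q_total=21.00, C_total=5.00, V=4.20; Q2=16.80, Q3=4.20; dissipated=48.400
Op 2: CLOSE 3-1: Q_total=7.20, C_total=5.00, V=1.44; Q3=1.44, Q1=5.76; dissipated=4.761
Op 3: CLOSE 2-1: Q_total=22.56, C_total=8.00, V=2.82; Q2=11.28, Q1=11.28; dissipated=7.618
Total dissipated: 60.779 μJ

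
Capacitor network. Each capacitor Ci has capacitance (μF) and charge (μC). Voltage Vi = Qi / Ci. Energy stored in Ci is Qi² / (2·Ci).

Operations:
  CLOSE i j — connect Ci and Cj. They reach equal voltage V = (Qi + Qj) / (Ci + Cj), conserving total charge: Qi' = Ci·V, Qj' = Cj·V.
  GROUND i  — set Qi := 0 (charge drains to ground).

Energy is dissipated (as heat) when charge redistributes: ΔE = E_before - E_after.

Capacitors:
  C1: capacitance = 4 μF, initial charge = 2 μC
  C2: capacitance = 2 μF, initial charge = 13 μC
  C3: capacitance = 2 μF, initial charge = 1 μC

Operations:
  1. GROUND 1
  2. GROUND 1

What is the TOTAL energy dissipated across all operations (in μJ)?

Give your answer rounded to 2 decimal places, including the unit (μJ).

Initial: C1(4μF, Q=2μC, V=0.50V), C2(2μF, Q=13μC, V=6.50V), C3(2μF, Q=1μC, V=0.50V)
Op 1: GROUND 1: Q1=0; energy lost=0.500
Op 2: GROUND 1: Q1=0; energy lost=0.000
Total dissipated: 0.500 μJ

Answer: 0.50 μJ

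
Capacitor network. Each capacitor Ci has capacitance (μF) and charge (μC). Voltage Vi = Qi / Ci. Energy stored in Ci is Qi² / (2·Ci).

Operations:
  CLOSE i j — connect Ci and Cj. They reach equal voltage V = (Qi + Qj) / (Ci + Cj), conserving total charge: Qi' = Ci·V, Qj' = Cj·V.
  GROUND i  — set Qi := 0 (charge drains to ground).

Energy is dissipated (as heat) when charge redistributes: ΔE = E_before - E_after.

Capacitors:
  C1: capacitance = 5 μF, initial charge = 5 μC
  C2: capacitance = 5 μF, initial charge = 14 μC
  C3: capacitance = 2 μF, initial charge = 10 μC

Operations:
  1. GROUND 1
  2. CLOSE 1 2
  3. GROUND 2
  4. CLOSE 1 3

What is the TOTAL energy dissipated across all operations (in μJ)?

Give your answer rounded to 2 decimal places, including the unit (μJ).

Answer: 26.46 μJ

Derivation:
Initial: C1(5μF, Q=5μC, V=1.00V), C2(5μF, Q=14μC, V=2.80V), C3(2μF, Q=10μC, V=5.00V)
Op 1: GROUND 1: Q1=0; energy lost=2.500
Op 2: CLOSE 1-2: Q_total=14.00, C_total=10.00, V=1.40; Q1=7.00, Q2=7.00; dissipated=9.800
Op 3: GROUND 2: Q2=0; energy lost=4.900
Op 4: CLOSE 1-3: Q_total=17.00, C_total=7.00, V=2.43; Q1=12.14, Q3=4.86; dissipated=9.257
Total dissipated: 26.457 μJ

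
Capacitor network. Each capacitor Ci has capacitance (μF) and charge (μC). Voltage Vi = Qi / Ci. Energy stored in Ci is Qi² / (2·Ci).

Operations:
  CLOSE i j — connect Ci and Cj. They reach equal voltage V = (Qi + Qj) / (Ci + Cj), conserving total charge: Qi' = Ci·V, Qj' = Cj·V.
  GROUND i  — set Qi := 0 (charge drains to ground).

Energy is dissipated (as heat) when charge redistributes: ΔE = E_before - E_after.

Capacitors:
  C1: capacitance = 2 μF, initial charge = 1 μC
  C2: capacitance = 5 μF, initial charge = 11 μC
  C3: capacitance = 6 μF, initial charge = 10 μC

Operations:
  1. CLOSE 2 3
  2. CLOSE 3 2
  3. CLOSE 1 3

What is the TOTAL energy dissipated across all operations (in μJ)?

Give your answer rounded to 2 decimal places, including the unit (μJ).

Initial: C1(2μF, Q=1μC, V=0.50V), C2(5μF, Q=11μC, V=2.20V), C3(6μF, Q=10μC, V=1.67V)
Op 1: CLOSE 2-3: Q_total=21.00, C_total=11.00, V=1.91; Q2=9.55, Q3=11.45; dissipated=0.388
Op 2: CLOSE 3-2: Q_total=21.00, C_total=11.00, V=1.91; Q3=11.45, Q2=9.55; dissipated=0.000
Op 3: CLOSE 1-3: Q_total=12.45, C_total=8.00, V=1.56; Q1=3.11, Q3=9.34; dissipated=1.489
Total dissipated: 1.877 μJ

Answer: 1.88 μJ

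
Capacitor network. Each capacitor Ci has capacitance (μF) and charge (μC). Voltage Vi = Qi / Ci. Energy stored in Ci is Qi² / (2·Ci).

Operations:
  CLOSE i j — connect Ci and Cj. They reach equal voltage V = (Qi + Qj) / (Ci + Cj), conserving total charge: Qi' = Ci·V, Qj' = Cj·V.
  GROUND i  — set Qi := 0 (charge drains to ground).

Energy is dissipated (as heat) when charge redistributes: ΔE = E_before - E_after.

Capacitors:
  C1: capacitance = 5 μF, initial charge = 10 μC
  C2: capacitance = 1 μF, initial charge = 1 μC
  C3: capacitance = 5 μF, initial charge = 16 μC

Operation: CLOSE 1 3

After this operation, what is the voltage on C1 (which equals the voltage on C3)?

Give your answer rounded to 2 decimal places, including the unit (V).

Answer: 2.60 V

Derivation:
Initial: C1(5μF, Q=10μC, V=2.00V), C2(1μF, Q=1μC, V=1.00V), C3(5μF, Q=16μC, V=3.20V)
Op 1: CLOSE 1-3: Q_total=26.00, C_total=10.00, V=2.60; Q1=13.00, Q3=13.00; dissipated=1.800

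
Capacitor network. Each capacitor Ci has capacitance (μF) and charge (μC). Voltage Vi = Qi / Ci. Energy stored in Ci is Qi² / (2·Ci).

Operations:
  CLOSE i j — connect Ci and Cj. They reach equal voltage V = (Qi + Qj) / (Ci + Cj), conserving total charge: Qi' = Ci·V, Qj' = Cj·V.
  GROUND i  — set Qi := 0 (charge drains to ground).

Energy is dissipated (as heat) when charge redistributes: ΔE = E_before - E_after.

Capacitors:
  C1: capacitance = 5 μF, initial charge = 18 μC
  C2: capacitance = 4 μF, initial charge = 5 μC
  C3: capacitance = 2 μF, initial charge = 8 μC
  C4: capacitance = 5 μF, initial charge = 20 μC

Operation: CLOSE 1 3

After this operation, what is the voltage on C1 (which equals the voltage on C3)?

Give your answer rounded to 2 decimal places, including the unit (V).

Initial: C1(5μF, Q=18μC, V=3.60V), C2(4μF, Q=5μC, V=1.25V), C3(2μF, Q=8μC, V=4.00V), C4(5μF, Q=20μC, V=4.00V)
Op 1: CLOSE 1-3: Q_total=26.00, C_total=7.00, V=3.71; Q1=18.57, Q3=7.43; dissipated=0.114

Answer: 3.71 V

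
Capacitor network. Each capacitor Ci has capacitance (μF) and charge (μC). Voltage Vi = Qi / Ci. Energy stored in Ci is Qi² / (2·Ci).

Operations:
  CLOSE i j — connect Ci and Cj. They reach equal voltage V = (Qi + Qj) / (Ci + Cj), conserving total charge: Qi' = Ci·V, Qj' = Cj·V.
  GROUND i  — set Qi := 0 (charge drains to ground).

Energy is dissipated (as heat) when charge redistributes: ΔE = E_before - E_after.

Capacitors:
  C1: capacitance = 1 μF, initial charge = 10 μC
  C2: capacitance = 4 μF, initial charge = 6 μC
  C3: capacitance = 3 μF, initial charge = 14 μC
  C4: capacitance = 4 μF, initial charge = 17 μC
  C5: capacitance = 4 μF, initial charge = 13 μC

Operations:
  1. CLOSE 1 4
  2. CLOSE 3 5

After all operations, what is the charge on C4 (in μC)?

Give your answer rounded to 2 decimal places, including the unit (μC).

Answer: 21.60 μC

Derivation:
Initial: C1(1μF, Q=10μC, V=10.00V), C2(4μF, Q=6μC, V=1.50V), C3(3μF, Q=14μC, V=4.67V), C4(4μF, Q=17μC, V=4.25V), C5(4μF, Q=13μC, V=3.25V)
Op 1: CLOSE 1-4: Q_total=27.00, C_total=5.00, V=5.40; Q1=5.40, Q4=21.60; dissipated=13.225
Op 2: CLOSE 3-5: Q_total=27.00, C_total=7.00, V=3.86; Q3=11.57, Q5=15.43; dissipated=1.720
Final charges: Q1=5.40, Q2=6.00, Q3=11.57, Q4=21.60, Q5=15.43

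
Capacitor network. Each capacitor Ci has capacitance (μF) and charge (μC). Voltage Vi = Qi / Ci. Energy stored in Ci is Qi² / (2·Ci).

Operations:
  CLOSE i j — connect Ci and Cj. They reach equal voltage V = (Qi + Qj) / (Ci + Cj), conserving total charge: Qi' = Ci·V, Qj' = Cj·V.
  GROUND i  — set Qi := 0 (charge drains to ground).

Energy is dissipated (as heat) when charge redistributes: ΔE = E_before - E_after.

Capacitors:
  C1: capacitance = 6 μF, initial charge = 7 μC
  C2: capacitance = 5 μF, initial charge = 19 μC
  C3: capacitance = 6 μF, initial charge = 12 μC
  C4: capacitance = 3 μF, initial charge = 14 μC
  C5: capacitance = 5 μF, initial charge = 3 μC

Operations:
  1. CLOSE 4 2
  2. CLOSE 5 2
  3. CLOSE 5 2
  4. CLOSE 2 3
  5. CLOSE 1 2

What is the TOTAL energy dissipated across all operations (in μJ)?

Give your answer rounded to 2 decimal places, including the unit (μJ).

Initial: C1(6μF, Q=7μC, V=1.17V), C2(5μF, Q=19μC, V=3.80V), C3(6μF, Q=12μC, V=2.00V), C4(3μF, Q=14μC, V=4.67V), C5(5μF, Q=3μC, V=0.60V)
Op 1: CLOSE 4-2: Q_total=33.00, C_total=8.00, V=4.12; Q4=12.38, Q2=20.62; dissipated=0.704
Op 2: CLOSE 5-2: Q_total=23.62, C_total=10.00, V=2.36; Q5=11.81, Q2=11.81; dissipated=15.532
Op 3: CLOSE 5-2: Q_total=23.62, C_total=10.00, V=2.36; Q5=11.81, Q2=11.81; dissipated=0.000
Op 4: CLOSE 2-3: Q_total=23.81, C_total=11.00, V=2.16; Q2=10.82, Q3=12.99; dissipated=0.179
Op 5: CLOSE 1-2: Q_total=17.82, C_total=11.00, V=1.62; Q1=9.72, Q2=8.10; dissipated=1.358
Total dissipated: 17.774 μJ

Answer: 17.77 μJ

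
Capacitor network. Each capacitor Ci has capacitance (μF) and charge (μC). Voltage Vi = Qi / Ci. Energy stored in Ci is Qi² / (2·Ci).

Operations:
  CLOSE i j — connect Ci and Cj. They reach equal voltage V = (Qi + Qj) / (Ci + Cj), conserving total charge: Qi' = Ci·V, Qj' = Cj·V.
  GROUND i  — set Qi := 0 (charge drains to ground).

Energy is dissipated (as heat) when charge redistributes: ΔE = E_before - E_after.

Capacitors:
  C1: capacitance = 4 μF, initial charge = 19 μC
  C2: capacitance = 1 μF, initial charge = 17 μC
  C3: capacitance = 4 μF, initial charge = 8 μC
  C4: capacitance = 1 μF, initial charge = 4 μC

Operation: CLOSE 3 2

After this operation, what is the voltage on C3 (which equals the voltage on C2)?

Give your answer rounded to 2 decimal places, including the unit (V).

Answer: 5.00 V

Derivation:
Initial: C1(4μF, Q=19μC, V=4.75V), C2(1μF, Q=17μC, V=17.00V), C3(4μF, Q=8μC, V=2.00V), C4(1μF, Q=4μC, V=4.00V)
Op 1: CLOSE 3-2: Q_total=25.00, C_total=5.00, V=5.00; Q3=20.00, Q2=5.00; dissipated=90.000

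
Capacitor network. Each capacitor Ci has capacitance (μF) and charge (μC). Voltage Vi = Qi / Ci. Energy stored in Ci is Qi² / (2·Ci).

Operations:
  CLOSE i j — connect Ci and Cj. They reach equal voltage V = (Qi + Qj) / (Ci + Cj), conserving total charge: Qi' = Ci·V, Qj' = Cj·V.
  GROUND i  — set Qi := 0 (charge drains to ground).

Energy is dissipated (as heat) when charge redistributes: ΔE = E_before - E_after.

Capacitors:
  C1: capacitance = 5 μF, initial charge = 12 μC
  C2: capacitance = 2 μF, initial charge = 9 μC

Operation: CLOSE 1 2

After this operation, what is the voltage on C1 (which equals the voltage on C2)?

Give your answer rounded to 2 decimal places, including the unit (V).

Initial: C1(5μF, Q=12μC, V=2.40V), C2(2μF, Q=9μC, V=4.50V)
Op 1: CLOSE 1-2: Q_total=21.00, C_total=7.00, V=3.00; Q1=15.00, Q2=6.00; dissipated=3.150

Answer: 3.00 V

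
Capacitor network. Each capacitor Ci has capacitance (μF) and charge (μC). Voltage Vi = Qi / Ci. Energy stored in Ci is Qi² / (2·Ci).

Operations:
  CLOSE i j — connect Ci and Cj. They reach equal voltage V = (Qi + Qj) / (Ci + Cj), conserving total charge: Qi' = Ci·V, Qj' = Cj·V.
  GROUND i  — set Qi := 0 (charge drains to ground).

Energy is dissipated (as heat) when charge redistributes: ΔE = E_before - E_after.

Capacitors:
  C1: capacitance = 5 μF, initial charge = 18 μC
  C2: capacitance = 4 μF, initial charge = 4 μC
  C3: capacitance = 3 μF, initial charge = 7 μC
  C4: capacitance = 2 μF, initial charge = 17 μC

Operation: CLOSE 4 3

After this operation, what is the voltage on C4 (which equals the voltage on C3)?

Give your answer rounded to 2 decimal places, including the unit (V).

Answer: 4.80 V

Derivation:
Initial: C1(5μF, Q=18μC, V=3.60V), C2(4μF, Q=4μC, V=1.00V), C3(3μF, Q=7μC, V=2.33V), C4(2μF, Q=17μC, V=8.50V)
Op 1: CLOSE 4-3: Q_total=24.00, C_total=5.00, V=4.80; Q4=9.60, Q3=14.40; dissipated=22.817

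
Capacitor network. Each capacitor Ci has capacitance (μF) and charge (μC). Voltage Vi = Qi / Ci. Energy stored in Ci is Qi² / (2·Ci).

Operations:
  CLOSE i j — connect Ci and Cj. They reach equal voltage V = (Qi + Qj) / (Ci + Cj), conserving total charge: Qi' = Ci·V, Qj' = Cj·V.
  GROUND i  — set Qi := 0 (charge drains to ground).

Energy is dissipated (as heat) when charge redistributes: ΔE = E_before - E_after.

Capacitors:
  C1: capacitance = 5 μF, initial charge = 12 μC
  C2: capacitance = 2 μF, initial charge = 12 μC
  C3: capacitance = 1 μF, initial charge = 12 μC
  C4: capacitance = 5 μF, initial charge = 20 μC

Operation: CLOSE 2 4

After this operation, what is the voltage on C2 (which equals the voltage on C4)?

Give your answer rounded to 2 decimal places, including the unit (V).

Answer: 4.57 V

Derivation:
Initial: C1(5μF, Q=12μC, V=2.40V), C2(2μF, Q=12μC, V=6.00V), C3(1μF, Q=12μC, V=12.00V), C4(5μF, Q=20μC, V=4.00V)
Op 1: CLOSE 2-4: Q_total=32.00, C_total=7.00, V=4.57; Q2=9.14, Q4=22.86; dissipated=2.857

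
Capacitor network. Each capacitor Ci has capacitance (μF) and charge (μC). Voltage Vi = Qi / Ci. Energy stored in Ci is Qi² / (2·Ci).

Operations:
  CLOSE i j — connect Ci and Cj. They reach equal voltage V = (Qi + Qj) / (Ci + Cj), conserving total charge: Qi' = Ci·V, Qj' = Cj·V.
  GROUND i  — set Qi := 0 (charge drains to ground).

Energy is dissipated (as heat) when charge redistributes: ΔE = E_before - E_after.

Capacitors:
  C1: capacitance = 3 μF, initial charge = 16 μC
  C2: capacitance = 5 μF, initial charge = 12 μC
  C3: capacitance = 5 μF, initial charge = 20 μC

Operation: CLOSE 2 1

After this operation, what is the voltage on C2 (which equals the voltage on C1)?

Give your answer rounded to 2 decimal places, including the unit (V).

Initial: C1(3μF, Q=16μC, V=5.33V), C2(5μF, Q=12μC, V=2.40V), C3(5μF, Q=20μC, V=4.00V)
Op 1: CLOSE 2-1: Q_total=28.00, C_total=8.00, V=3.50; Q2=17.50, Q1=10.50; dissipated=8.067

Answer: 3.50 V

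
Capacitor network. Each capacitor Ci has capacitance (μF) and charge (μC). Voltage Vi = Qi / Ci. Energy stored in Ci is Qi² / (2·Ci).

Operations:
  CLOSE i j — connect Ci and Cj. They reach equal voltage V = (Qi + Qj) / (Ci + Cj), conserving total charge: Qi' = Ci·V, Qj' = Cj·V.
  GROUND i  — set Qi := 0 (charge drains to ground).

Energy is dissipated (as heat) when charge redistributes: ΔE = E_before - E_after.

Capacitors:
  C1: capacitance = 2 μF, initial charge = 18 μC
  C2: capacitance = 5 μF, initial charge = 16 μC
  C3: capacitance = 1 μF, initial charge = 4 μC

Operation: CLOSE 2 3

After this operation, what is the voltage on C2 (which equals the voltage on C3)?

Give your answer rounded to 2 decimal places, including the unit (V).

Initial: C1(2μF, Q=18μC, V=9.00V), C2(5μF, Q=16μC, V=3.20V), C3(1μF, Q=4μC, V=4.00V)
Op 1: CLOSE 2-3: Q_total=20.00, C_total=6.00, V=3.33; Q2=16.67, Q3=3.33; dissipated=0.267

Answer: 3.33 V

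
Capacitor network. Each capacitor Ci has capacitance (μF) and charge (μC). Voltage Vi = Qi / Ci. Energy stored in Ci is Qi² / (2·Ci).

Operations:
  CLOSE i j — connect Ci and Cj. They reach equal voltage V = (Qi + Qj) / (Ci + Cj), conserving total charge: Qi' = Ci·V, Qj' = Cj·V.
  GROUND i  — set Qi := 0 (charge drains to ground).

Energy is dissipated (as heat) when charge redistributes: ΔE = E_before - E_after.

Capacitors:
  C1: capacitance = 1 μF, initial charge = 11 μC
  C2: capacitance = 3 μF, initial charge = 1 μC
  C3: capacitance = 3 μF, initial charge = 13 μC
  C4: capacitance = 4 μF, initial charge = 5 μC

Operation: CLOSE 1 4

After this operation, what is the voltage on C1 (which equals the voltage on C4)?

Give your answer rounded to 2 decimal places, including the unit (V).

Answer: 3.20 V

Derivation:
Initial: C1(1μF, Q=11μC, V=11.00V), C2(3μF, Q=1μC, V=0.33V), C3(3μF, Q=13μC, V=4.33V), C4(4μF, Q=5μC, V=1.25V)
Op 1: CLOSE 1-4: Q_total=16.00, C_total=5.00, V=3.20; Q1=3.20, Q4=12.80; dissipated=38.025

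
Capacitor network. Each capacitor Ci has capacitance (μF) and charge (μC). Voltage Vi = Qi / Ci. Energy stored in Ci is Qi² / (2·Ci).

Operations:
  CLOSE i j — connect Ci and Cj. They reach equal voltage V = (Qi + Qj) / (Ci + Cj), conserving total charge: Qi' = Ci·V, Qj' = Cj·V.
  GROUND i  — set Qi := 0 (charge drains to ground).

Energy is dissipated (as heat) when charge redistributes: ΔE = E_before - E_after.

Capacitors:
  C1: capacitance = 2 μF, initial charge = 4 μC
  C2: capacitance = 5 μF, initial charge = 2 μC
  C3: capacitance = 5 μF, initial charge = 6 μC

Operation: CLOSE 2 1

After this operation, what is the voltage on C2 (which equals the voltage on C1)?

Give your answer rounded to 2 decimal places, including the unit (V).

Answer: 0.86 V

Derivation:
Initial: C1(2μF, Q=4μC, V=2.00V), C2(5μF, Q=2μC, V=0.40V), C3(5μF, Q=6μC, V=1.20V)
Op 1: CLOSE 2-1: Q_total=6.00, C_total=7.00, V=0.86; Q2=4.29, Q1=1.71; dissipated=1.829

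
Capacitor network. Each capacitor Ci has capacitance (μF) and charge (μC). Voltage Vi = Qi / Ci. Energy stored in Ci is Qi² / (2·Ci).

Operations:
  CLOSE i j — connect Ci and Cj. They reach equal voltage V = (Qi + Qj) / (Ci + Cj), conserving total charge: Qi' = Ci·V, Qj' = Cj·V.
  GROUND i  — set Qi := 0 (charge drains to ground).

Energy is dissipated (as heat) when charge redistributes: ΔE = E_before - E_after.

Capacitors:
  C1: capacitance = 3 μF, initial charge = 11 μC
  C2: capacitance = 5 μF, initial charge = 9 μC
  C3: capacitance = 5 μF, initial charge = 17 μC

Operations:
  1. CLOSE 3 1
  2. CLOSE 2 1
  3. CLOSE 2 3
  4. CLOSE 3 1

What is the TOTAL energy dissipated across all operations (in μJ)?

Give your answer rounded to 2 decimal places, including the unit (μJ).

Initial: C1(3μF, Q=11μC, V=3.67V), C2(5μF, Q=9μC, V=1.80V), C3(5μF, Q=17μC, V=3.40V)
Op 1: CLOSE 3-1: Q_total=28.00, C_total=8.00, V=3.50; Q3=17.50, Q1=10.50; dissipated=0.067
Op 2: CLOSE 2-1: Q_total=19.50, C_total=8.00, V=2.44; Q2=12.19, Q1=7.31; dissipated=2.709
Op 3: CLOSE 2-3: Q_total=29.69, C_total=10.00, V=2.97; Q2=14.84, Q3=14.84; dissipated=1.411
Op 4: CLOSE 3-1: Q_total=22.16, C_total=8.00, V=2.77; Q3=13.85, Q1=8.31; dissipated=0.265
Total dissipated: 4.452 μJ

Answer: 4.45 μJ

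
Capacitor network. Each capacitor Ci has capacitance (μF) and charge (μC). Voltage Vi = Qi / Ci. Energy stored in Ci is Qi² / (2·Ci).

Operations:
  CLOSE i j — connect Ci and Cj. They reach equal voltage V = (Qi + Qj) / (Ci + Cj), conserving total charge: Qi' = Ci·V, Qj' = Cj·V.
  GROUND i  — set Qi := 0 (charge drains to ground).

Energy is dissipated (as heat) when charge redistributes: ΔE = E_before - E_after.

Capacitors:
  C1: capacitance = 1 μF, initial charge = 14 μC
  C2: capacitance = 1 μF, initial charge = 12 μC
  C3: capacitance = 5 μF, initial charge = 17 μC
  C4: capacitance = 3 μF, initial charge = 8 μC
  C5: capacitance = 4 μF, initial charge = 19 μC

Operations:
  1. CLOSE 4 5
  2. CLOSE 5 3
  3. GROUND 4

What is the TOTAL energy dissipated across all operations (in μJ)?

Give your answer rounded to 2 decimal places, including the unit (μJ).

Initial: C1(1μF, Q=14μC, V=14.00V), C2(1μF, Q=12μC, V=12.00V), C3(5μF, Q=17μC, V=3.40V), C4(3μF, Q=8μC, V=2.67V), C5(4μF, Q=19μC, V=4.75V)
Op 1: CLOSE 4-5: Q_total=27.00, C_total=7.00, V=3.86; Q4=11.57, Q5=15.43; dissipated=3.720
Op 2: CLOSE 5-3: Q_total=32.43, C_total=9.00, V=3.60; Q5=14.41, Q3=18.02; dissipated=0.232
Op 3: GROUND 4: Q4=0; energy lost=22.316
Total dissipated: 26.269 μJ

Answer: 26.27 μJ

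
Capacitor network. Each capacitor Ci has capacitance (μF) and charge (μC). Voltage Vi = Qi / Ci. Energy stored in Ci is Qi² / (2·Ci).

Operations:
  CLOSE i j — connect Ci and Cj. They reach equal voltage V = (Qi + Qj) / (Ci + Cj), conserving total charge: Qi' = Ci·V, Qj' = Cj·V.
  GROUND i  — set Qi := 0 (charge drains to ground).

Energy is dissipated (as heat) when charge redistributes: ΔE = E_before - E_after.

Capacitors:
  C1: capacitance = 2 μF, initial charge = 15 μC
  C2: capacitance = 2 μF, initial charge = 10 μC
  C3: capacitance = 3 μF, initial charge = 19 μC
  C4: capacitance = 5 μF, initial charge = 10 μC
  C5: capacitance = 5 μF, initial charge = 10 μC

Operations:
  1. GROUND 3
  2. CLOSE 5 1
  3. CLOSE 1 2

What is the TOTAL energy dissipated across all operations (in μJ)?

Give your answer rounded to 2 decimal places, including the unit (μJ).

Answer: 82.79 μJ

Derivation:
Initial: C1(2μF, Q=15μC, V=7.50V), C2(2μF, Q=10μC, V=5.00V), C3(3μF, Q=19μC, V=6.33V), C4(5μF, Q=10μC, V=2.00V), C5(5μF, Q=10μC, V=2.00V)
Op 1: GROUND 3: Q3=0; energy lost=60.167
Op 2: CLOSE 5-1: Q_total=25.00, C_total=7.00, V=3.57; Q5=17.86, Q1=7.14; dissipated=21.607
Op 3: CLOSE 1-2: Q_total=17.14, C_total=4.00, V=4.29; Q1=8.57, Q2=8.57; dissipated=1.020
Total dissipated: 82.794 μJ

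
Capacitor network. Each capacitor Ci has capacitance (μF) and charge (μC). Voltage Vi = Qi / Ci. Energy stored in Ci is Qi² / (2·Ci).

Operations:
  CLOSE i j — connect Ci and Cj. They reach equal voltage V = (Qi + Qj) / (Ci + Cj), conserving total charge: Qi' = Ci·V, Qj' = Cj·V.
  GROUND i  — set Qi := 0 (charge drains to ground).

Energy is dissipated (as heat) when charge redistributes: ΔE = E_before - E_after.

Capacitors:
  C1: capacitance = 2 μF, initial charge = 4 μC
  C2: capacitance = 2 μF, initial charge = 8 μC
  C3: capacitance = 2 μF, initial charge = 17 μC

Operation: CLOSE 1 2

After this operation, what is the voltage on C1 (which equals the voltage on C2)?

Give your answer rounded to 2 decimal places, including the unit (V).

Answer: 3.00 V

Derivation:
Initial: C1(2μF, Q=4μC, V=2.00V), C2(2μF, Q=8μC, V=4.00V), C3(2μF, Q=17μC, V=8.50V)
Op 1: CLOSE 1-2: Q_total=12.00, C_total=4.00, V=3.00; Q1=6.00, Q2=6.00; dissipated=2.000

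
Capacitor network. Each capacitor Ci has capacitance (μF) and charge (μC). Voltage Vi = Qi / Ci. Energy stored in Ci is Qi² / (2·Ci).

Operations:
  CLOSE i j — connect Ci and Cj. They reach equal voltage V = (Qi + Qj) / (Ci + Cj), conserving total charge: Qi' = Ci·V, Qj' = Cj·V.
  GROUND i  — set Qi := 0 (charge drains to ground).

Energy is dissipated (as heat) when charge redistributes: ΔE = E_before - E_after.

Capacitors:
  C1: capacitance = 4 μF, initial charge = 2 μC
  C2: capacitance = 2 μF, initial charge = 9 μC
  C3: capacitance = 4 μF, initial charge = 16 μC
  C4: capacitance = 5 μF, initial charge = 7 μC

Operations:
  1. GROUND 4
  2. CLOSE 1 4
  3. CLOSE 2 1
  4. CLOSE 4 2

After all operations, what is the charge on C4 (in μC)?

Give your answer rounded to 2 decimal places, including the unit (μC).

Answer: 3.15 μC

Derivation:
Initial: C1(4μF, Q=2μC, V=0.50V), C2(2μF, Q=9μC, V=4.50V), C3(4μF, Q=16μC, V=4.00V), C4(5μF, Q=7μC, V=1.40V)
Op 1: GROUND 4: Q4=0; energy lost=4.900
Op 2: CLOSE 1-4: Q_total=2.00, C_total=9.00, V=0.22; Q1=0.89, Q4=1.11; dissipated=0.278
Op 3: CLOSE 2-1: Q_total=9.89, C_total=6.00, V=1.65; Q2=3.30, Q1=6.59; dissipated=12.200
Op 4: CLOSE 4-2: Q_total=4.41, C_total=7.00, V=0.63; Q4=3.15, Q2=1.26; dissipated=1.452
Final charges: Q1=6.59, Q2=1.26, Q3=16.00, Q4=3.15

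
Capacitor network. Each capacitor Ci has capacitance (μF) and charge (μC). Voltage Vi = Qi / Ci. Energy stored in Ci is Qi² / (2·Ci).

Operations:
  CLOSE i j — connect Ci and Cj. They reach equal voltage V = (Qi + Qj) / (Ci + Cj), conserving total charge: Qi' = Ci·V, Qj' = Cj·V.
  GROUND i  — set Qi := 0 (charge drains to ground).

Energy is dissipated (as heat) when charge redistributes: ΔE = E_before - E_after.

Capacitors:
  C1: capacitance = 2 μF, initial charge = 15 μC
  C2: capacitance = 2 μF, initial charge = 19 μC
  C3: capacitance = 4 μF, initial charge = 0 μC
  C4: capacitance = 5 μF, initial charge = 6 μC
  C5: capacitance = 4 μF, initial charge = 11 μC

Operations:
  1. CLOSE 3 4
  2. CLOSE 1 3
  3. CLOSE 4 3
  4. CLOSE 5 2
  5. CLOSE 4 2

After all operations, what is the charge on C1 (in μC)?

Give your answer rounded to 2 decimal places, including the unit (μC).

Initial: C1(2μF, Q=15μC, V=7.50V), C2(2μF, Q=19μC, V=9.50V), C3(4μF, Q=0μC, V=0.00V), C4(5μF, Q=6μC, V=1.20V), C5(4μF, Q=11μC, V=2.75V)
Op 1: CLOSE 3-4: Q_total=6.00, C_total=9.00, V=0.67; Q3=2.67, Q4=3.33; dissipated=1.600
Op 2: CLOSE 1-3: Q_total=17.67, C_total=6.00, V=2.94; Q1=5.89, Q3=11.78; dissipated=31.130
Op 3: CLOSE 4-3: Q_total=15.11, C_total=9.00, V=1.68; Q4=8.40, Q3=6.72; dissipated=5.765
Op 4: CLOSE 5-2: Q_total=30.00, C_total=6.00, V=5.00; Q5=20.00, Q2=10.00; dissipated=30.375
Op 5: CLOSE 4-2: Q_total=18.40, C_total=7.00, V=2.63; Q4=13.14, Q2=5.26; dissipated=7.878
Final charges: Q1=5.89, Q2=5.26, Q3=6.72, Q4=13.14, Q5=20.00

Answer: 5.89 μC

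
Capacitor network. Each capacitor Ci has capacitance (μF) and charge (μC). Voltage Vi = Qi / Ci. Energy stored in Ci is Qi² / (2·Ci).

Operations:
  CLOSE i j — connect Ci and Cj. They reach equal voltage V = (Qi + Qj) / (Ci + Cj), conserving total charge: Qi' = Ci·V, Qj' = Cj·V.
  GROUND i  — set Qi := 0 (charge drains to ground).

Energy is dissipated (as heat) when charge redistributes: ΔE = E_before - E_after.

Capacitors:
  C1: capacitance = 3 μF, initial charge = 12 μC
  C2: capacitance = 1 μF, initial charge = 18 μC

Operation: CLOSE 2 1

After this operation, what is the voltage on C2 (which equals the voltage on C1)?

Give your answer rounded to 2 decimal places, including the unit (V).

Initial: C1(3μF, Q=12μC, V=4.00V), C2(1μF, Q=18μC, V=18.00V)
Op 1: CLOSE 2-1: Q_total=30.00, C_total=4.00, V=7.50; Q2=7.50, Q1=22.50; dissipated=73.500

Answer: 7.50 V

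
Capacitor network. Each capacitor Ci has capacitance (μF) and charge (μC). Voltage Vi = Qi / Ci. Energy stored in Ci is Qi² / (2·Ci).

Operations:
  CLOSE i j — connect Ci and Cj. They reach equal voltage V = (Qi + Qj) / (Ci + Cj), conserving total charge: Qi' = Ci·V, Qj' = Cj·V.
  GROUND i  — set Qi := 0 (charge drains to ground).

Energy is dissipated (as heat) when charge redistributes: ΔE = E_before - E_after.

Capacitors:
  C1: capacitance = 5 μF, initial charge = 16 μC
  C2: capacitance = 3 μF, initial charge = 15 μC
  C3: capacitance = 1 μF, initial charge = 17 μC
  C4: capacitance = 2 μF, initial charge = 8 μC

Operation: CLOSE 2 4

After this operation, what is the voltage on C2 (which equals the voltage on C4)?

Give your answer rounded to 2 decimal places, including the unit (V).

Initial: C1(5μF, Q=16μC, V=3.20V), C2(3μF, Q=15μC, V=5.00V), C3(1μF, Q=17μC, V=17.00V), C4(2μF, Q=8μC, V=4.00V)
Op 1: CLOSE 2-4: Q_total=23.00, C_total=5.00, V=4.60; Q2=13.80, Q4=9.20; dissipated=0.600

Answer: 4.60 V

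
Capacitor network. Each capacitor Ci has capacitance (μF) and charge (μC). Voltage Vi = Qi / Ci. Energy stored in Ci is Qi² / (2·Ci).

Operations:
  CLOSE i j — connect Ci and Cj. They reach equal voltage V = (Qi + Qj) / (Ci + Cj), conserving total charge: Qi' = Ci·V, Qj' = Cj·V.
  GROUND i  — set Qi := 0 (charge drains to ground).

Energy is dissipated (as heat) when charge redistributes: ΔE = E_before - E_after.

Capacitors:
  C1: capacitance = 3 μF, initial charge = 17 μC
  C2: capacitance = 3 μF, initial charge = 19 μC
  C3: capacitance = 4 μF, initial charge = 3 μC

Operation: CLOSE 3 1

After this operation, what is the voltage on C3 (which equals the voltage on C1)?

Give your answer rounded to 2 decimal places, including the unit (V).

Answer: 2.86 V

Derivation:
Initial: C1(3μF, Q=17μC, V=5.67V), C2(3μF, Q=19μC, V=6.33V), C3(4μF, Q=3μC, V=0.75V)
Op 1: CLOSE 3-1: Q_total=20.00, C_total=7.00, V=2.86; Q3=11.43, Q1=8.57; dissipated=20.720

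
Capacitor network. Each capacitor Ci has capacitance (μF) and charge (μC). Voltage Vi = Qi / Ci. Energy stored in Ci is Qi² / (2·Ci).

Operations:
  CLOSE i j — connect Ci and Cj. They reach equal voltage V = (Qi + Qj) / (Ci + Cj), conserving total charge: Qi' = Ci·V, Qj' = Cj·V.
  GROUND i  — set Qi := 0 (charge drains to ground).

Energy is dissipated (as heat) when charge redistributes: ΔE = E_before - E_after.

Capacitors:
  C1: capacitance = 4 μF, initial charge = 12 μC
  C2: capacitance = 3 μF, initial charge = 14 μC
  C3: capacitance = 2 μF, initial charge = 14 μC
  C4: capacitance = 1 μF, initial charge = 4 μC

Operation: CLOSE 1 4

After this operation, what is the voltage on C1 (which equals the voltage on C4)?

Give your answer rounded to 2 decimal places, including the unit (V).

Answer: 3.20 V

Derivation:
Initial: C1(4μF, Q=12μC, V=3.00V), C2(3μF, Q=14μC, V=4.67V), C3(2μF, Q=14μC, V=7.00V), C4(1μF, Q=4μC, V=4.00V)
Op 1: CLOSE 1-4: Q_total=16.00, C_total=5.00, V=3.20; Q1=12.80, Q4=3.20; dissipated=0.400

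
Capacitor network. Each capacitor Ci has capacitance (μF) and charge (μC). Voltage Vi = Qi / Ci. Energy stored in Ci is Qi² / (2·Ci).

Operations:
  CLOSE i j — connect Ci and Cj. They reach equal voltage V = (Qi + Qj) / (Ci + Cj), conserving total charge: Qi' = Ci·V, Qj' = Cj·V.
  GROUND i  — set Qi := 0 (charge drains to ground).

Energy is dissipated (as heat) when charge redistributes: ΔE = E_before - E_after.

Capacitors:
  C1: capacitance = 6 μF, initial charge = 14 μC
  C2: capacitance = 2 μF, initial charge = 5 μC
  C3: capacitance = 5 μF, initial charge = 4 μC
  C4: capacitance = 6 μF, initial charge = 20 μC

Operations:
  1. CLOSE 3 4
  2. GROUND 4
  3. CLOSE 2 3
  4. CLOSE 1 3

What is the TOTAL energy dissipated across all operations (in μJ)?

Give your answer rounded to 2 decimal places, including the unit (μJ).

Initial: C1(6μF, Q=14μC, V=2.33V), C2(2μF, Q=5μC, V=2.50V), C3(5μF, Q=4μC, V=0.80V), C4(6μF, Q=20μC, V=3.33V)
Op 1: CLOSE 3-4: Q_total=24.00, C_total=11.00, V=2.18; Q3=10.91, Q4=13.09; dissipated=8.752
Op 2: GROUND 4: Q4=0; energy lost=14.281
Op 3: CLOSE 2-3: Q_total=15.91, C_total=7.00, V=2.27; Q2=4.55, Q3=11.36; dissipated=0.072
Op 4: CLOSE 1-3: Q_total=25.36, C_total=11.00, V=2.31; Q1=13.83, Q3=11.53; dissipated=0.005
Total dissipated: 23.110 μJ

Answer: 23.11 μJ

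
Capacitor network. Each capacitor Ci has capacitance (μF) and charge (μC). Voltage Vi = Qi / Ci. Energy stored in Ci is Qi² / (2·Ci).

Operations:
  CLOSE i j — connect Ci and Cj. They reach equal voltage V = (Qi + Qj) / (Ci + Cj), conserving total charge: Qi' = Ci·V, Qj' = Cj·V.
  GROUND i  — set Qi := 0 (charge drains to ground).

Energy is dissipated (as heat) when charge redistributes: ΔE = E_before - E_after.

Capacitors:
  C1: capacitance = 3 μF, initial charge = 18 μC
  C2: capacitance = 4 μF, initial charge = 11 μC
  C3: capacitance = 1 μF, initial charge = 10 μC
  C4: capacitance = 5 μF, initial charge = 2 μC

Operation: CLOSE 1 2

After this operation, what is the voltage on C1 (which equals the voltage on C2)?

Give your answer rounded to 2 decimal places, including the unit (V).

Answer: 4.14 V

Derivation:
Initial: C1(3μF, Q=18μC, V=6.00V), C2(4μF, Q=11μC, V=2.75V), C3(1μF, Q=10μC, V=10.00V), C4(5μF, Q=2μC, V=0.40V)
Op 1: CLOSE 1-2: Q_total=29.00, C_total=7.00, V=4.14; Q1=12.43, Q2=16.57; dissipated=9.054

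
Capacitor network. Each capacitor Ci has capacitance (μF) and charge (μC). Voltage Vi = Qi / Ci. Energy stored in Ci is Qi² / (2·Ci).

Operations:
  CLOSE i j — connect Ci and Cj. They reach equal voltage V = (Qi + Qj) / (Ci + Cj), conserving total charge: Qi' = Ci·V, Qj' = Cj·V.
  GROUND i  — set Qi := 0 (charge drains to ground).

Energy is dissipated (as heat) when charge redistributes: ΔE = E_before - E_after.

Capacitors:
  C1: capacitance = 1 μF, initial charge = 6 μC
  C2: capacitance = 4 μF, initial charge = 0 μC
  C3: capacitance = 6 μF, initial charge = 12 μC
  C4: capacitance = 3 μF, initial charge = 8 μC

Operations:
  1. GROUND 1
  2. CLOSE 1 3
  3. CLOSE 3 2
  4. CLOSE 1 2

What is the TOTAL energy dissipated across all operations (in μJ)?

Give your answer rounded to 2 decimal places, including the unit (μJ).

Answer: 23.43 μJ

Derivation:
Initial: C1(1μF, Q=6μC, V=6.00V), C2(4μF, Q=0μC, V=0.00V), C3(6μF, Q=12μC, V=2.00V), C4(3μF, Q=8μC, V=2.67V)
Op 1: GROUND 1: Q1=0; energy lost=18.000
Op 2: CLOSE 1-3: Q_total=12.00, C_total=7.00, V=1.71; Q1=1.71, Q3=10.29; dissipated=1.714
Op 3: CLOSE 3-2: Q_total=10.29, C_total=10.00, V=1.03; Q3=6.17, Q2=4.11; dissipated=3.527
Op 4: CLOSE 1-2: Q_total=5.83, C_total=5.00, V=1.17; Q1=1.17, Q2=4.66; dissipated=0.188
Total dissipated: 23.429 μJ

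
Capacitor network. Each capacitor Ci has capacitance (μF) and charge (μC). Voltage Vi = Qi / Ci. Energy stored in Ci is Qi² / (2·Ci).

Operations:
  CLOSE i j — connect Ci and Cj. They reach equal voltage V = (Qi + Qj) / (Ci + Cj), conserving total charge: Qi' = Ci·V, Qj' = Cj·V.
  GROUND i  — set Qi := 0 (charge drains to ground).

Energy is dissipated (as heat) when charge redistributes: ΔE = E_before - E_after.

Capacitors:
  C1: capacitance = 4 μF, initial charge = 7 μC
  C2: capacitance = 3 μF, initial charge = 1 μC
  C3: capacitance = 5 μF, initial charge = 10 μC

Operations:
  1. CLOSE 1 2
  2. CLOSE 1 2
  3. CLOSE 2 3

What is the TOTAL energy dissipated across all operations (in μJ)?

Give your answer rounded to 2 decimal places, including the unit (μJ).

Answer: 2.41 μJ

Derivation:
Initial: C1(4μF, Q=7μC, V=1.75V), C2(3μF, Q=1μC, V=0.33V), C3(5μF, Q=10μC, V=2.00V)
Op 1: CLOSE 1-2: Q_total=8.00, C_total=7.00, V=1.14; Q1=4.57, Q2=3.43; dissipated=1.720
Op 2: CLOSE 1-2: Q_total=8.00, C_total=7.00, V=1.14; Q1=4.57, Q2=3.43; dissipated=0.000
Op 3: CLOSE 2-3: Q_total=13.43, C_total=8.00, V=1.68; Q2=5.04, Q3=8.39; dissipated=0.689
Total dissipated: 2.409 μJ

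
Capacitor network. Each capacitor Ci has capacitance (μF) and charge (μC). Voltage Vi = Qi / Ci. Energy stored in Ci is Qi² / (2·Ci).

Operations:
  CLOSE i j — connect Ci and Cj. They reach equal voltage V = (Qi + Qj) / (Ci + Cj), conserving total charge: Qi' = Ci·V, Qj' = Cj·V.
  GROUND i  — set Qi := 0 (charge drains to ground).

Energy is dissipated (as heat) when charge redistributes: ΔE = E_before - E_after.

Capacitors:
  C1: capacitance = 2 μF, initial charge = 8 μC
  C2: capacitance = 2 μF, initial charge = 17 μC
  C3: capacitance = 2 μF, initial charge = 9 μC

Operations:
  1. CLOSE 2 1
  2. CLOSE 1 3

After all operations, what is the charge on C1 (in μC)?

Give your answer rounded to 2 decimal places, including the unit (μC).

Answer: 10.75 μC

Derivation:
Initial: C1(2μF, Q=8μC, V=4.00V), C2(2μF, Q=17μC, V=8.50V), C3(2μF, Q=9μC, V=4.50V)
Op 1: CLOSE 2-1: Q_total=25.00, C_total=4.00, V=6.25; Q2=12.50, Q1=12.50; dissipated=10.125
Op 2: CLOSE 1-3: Q_total=21.50, C_total=4.00, V=5.38; Q1=10.75, Q3=10.75; dissipated=1.531
Final charges: Q1=10.75, Q2=12.50, Q3=10.75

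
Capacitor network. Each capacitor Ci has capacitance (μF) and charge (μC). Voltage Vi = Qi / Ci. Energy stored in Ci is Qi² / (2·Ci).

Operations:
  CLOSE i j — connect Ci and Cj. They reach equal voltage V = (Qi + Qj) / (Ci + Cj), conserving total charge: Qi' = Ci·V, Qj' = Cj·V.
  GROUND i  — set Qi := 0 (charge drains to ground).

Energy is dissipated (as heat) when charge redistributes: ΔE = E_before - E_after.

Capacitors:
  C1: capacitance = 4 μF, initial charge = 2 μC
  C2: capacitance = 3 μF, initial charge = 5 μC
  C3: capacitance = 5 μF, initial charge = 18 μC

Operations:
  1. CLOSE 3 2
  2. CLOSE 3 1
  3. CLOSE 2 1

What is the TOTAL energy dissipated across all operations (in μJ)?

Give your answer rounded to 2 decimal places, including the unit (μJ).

Answer: 10.73 μJ

Derivation:
Initial: C1(4μF, Q=2μC, V=0.50V), C2(3μF, Q=5μC, V=1.67V), C3(5μF, Q=18μC, V=3.60V)
Op 1: CLOSE 3-2: Q_total=23.00, C_total=8.00, V=2.88; Q3=14.38, Q2=8.62; dissipated=3.504
Op 2: CLOSE 3-1: Q_total=16.38, C_total=9.00, V=1.82; Q3=9.10, Q1=7.28; dissipated=6.267
Op 3: CLOSE 2-1: Q_total=15.90, C_total=7.00, V=2.27; Q2=6.82, Q1=9.09; dissipated=0.955
Total dissipated: 10.727 μJ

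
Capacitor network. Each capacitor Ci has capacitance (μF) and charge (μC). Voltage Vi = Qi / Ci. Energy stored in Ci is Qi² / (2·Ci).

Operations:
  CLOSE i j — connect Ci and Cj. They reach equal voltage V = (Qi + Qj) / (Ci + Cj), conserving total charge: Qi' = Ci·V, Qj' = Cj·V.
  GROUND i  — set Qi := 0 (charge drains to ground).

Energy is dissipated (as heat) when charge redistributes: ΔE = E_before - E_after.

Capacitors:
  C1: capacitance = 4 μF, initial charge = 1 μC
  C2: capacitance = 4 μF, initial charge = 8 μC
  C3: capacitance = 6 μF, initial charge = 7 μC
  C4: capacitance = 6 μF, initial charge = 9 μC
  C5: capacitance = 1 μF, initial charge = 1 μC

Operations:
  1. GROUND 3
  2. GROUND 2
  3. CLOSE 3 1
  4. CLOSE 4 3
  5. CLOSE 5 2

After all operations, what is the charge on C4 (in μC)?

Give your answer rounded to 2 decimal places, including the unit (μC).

Initial: C1(4μF, Q=1μC, V=0.25V), C2(4μF, Q=8μC, V=2.00V), C3(6μF, Q=7μC, V=1.17V), C4(6μF, Q=9μC, V=1.50V), C5(1μF, Q=1μC, V=1.00V)
Op 1: GROUND 3: Q3=0; energy lost=4.083
Op 2: GROUND 2: Q2=0; energy lost=8.000
Op 3: CLOSE 3-1: Q_total=1.00, C_total=10.00, V=0.10; Q3=0.60, Q1=0.40; dissipated=0.075
Op 4: CLOSE 4-3: Q_total=9.60, C_total=12.00, V=0.80; Q4=4.80, Q3=4.80; dissipated=2.940
Op 5: CLOSE 5-2: Q_total=1.00, C_total=5.00, V=0.20; Q5=0.20, Q2=0.80; dissipated=0.400
Final charges: Q1=0.40, Q2=0.80, Q3=4.80, Q4=4.80, Q5=0.20

Answer: 4.80 μC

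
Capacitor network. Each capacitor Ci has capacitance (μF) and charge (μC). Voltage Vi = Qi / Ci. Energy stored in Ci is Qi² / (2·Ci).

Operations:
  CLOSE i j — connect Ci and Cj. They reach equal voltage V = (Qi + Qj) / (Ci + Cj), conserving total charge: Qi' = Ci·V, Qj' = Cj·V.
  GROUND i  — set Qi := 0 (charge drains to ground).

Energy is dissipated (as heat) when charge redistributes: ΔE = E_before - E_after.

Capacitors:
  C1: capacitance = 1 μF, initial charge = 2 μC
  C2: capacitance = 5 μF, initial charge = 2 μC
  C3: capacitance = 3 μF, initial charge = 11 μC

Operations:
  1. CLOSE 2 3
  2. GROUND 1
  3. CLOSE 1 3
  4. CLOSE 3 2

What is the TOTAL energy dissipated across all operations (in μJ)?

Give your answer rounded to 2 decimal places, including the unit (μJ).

Initial: C1(1μF, Q=2μC, V=2.00V), C2(5μF, Q=2μC, V=0.40V), C3(3μF, Q=11μC, V=3.67V)
Op 1: CLOSE 2-3: Q_total=13.00, C_total=8.00, V=1.62; Q2=8.12, Q3=4.88; dissipated=10.004
Op 2: GROUND 1: Q1=0; energy lost=2.000
Op 3: CLOSE 1-3: Q_total=4.88, C_total=4.00, V=1.22; Q1=1.22, Q3=3.66; dissipated=0.990
Op 4: CLOSE 3-2: Q_total=11.78, C_total=8.00, V=1.47; Q3=4.42, Q2=7.36; dissipated=0.155
Total dissipated: 13.149 μJ

Answer: 13.15 μJ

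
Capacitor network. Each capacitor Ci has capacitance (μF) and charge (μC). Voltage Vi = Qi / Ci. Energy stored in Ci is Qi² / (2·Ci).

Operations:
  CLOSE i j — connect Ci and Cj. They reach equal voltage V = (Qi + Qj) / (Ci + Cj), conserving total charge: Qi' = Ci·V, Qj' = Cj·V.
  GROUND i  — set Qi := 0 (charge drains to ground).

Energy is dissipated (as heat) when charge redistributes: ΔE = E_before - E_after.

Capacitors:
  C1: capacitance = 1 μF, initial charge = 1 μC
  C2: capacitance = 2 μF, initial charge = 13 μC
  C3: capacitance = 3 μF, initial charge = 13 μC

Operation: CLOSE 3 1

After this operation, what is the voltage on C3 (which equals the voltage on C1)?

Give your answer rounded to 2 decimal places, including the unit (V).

Answer: 3.50 V

Derivation:
Initial: C1(1μF, Q=1μC, V=1.00V), C2(2μF, Q=13μC, V=6.50V), C3(3μF, Q=13μC, V=4.33V)
Op 1: CLOSE 3-1: Q_total=14.00, C_total=4.00, V=3.50; Q3=10.50, Q1=3.50; dissipated=4.167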